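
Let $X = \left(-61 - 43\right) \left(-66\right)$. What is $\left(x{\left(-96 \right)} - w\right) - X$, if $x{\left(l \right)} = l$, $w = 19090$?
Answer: $-26050$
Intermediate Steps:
$X = 6864$ ($X = \left(-104\right) \left(-66\right) = 6864$)
$\left(x{\left(-96 \right)} - w\right) - X = \left(-96 - 19090\right) - 6864 = -19186 - 6864 = -26050$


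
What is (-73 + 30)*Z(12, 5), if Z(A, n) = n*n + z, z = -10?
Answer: -645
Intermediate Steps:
Z(A, n) = -10 + n² (Z(A, n) = n*n - 10 = n² - 10 = -10 + n²)
(-73 + 30)*Z(12, 5) = (-73 + 30)*(-10 + 5²) = -43*(-10 + 25) = -43*15 = -645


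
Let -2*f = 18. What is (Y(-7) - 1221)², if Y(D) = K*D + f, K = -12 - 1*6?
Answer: 1218816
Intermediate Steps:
f = -9 (f = -½*18 = -9)
K = -18 (K = -12 - 6 = -18)
Y(D) = -9 - 18*D (Y(D) = -18*D - 9 = -9 - 18*D)
(Y(-7) - 1221)² = ((-9 - 18*(-7)) - 1221)² = ((-9 + 126) - 1221)² = (117 - 1221)² = (-1104)² = 1218816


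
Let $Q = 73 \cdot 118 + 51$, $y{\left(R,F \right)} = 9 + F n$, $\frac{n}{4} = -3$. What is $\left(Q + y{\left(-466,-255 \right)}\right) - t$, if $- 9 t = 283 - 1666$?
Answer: $\frac{34741}{3} \approx 11580.0$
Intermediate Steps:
$n = -12$ ($n = 4 \left(-3\right) = -12$)
$y{\left(R,F \right)} = 9 - 12 F$ ($y{\left(R,F \right)} = 9 + F \left(-12\right) = 9 - 12 F$)
$Q = 8665$ ($Q = 8614 + 51 = 8665$)
$t = \frac{461}{3}$ ($t = - \frac{283 - 1666}{9} = \left(- \frac{1}{9}\right) \left(-1383\right) = \frac{461}{3} \approx 153.67$)
$\left(Q + y{\left(-466,-255 \right)}\right) - t = \left(8665 + \left(9 - -3060\right)\right) - \frac{461}{3} = \left(8665 + \left(9 + 3060\right)\right) - \frac{461}{3} = \left(8665 + 3069\right) - \frac{461}{3} = 11734 - \frac{461}{3} = \frac{34741}{3}$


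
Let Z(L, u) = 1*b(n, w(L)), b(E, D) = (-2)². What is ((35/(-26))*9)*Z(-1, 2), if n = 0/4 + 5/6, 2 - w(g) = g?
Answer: -630/13 ≈ -48.462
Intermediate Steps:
w(g) = 2 - g
n = ⅚ (n = 0*(¼) + 5*(⅙) = 0 + ⅚ = ⅚ ≈ 0.83333)
b(E, D) = 4
Z(L, u) = 4 (Z(L, u) = 1*4 = 4)
((35/(-26))*9)*Z(-1, 2) = ((35/(-26))*9)*4 = ((35*(-1/26))*9)*4 = -35/26*9*4 = -315/26*4 = -630/13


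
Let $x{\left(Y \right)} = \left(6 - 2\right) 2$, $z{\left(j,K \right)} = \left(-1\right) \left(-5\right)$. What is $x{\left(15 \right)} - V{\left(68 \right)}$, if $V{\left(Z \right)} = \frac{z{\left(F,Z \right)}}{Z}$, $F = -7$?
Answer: $\frac{539}{68} \approx 7.9265$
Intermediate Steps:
$z{\left(j,K \right)} = 5$
$x{\left(Y \right)} = 8$ ($x{\left(Y \right)} = 4 \cdot 2 = 8$)
$V{\left(Z \right)} = \frac{5}{Z}$
$x{\left(15 \right)} - V{\left(68 \right)} = 8 - \frac{5}{68} = \frac{539}{68}$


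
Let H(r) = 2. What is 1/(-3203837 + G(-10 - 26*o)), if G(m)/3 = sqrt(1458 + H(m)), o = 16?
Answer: -3203837/10264571509429 - 6*sqrt(365)/10264571509429 ≈ -3.1214e-7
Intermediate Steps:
G(m) = 6*sqrt(365) (G(m) = 3*sqrt(1458 + 2) = 3*sqrt(1460) = 3*(2*sqrt(365)) = 6*sqrt(365))
1/(-3203837 + G(-10 - 26*o)) = 1/(-3203837 + 6*sqrt(365))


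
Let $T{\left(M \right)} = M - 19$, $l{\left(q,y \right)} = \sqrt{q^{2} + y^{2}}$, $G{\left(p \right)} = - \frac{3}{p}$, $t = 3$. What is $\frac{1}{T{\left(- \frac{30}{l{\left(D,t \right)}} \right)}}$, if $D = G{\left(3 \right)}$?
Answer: $- \frac{19}{271} + \frac{3 \sqrt{10}}{271} \approx -0.035104$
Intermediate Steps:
$D = -1$ ($D = - \frac{3}{3} = \left(-3\right) \frac{1}{3} = -1$)
$T{\left(M \right)} = -19 + M$
$\frac{1}{T{\left(- \frac{30}{l{\left(D,t \right)}} \right)}} = \frac{1}{-19 - \frac{30}{\sqrt{\left(-1\right)^{2} + 3^{2}}}} = \frac{1}{-19 - \frac{30}{\sqrt{1 + 9}}} = \frac{1}{-19 - \frac{30}{\sqrt{10}}} = \frac{1}{-19 - 30 \frac{\sqrt{10}}{10}} = \frac{1}{-19 - 3 \sqrt{10}}$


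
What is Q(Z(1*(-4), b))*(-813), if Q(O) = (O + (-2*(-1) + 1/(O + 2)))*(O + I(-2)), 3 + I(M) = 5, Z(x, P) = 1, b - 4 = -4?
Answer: -8130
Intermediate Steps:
b = 0 (b = 4 - 4 = 0)
I(M) = 2 (I(M) = -3 + 5 = 2)
Q(O) = (2 + O)*(2 + O + 1/(2 + O)) (Q(O) = (O + (-2*(-1) + 1/(O + 2)))*(O + 2) = (O + (2 + 1/(2 + O)))*(2 + O) = (2 + O + 1/(2 + O))*(2 + O) = (2 + O)*(2 + O + 1/(2 + O)))
Q(Z(1*(-4), b))*(-813) = (5 + 1**2 + 4*1)*(-813) = (5 + 1 + 4)*(-813) = 10*(-813) = -8130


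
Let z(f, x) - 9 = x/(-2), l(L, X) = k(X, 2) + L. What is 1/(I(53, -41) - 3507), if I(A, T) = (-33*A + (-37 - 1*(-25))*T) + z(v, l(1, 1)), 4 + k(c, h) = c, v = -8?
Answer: -1/4754 ≈ -0.00021035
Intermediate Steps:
k(c, h) = -4 + c
l(L, X) = -4 + L + X (l(L, X) = (-4 + X) + L = -4 + L + X)
z(f, x) = 9 - x/2 (z(f, x) = 9 + x/(-2) = 9 + x*(-1/2) = 9 - x/2)
I(A, T) = 10 - 33*A - 12*T (I(A, T) = (-33*A + (-37 - 1*(-25))*T) + (9 - (-4 + 1 + 1)/2) = (-33*A + (-37 + 25)*T) + (9 - 1/2*(-2)) = (-33*A - 12*T) + (9 + 1) = (-33*A - 12*T) + 10 = 10 - 33*A - 12*T)
1/(I(53, -41) - 3507) = 1/((10 - 33*53 - 12*(-41)) - 3507) = 1/((10 - 1749 + 492) - 3507) = 1/(-1247 - 3507) = 1/(-4754) = -1/4754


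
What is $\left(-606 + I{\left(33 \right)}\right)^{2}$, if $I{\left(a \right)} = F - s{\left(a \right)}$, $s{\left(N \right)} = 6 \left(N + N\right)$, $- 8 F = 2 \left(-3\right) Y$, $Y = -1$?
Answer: $\frac{16088121}{16} \approx 1.0055 \cdot 10^{6}$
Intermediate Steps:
$F = - \frac{3}{4}$ ($F = - \frac{2 \left(-3\right) \left(-1\right)}{8} = - \frac{\left(-6\right) \left(-1\right)}{8} = \left(- \frac{1}{8}\right) 6 = - \frac{3}{4} \approx -0.75$)
$s{\left(N \right)} = 12 N$ ($s{\left(N \right)} = 6 \cdot 2 N = 12 N$)
$I{\left(a \right)} = - \frac{3}{4} - 12 a$
$\left(-606 + I{\left(33 \right)}\right)^{2} = \left(-606 - \frac{1587}{4}\right)^{2} = \left(- \frac{4011}{4}\right)^{2} = \frac{16088121}{16}$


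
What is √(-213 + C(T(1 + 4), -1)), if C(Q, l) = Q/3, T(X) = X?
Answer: I*√1902/3 ≈ 14.537*I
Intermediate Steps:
C(Q, l) = Q/3 (C(Q, l) = Q*(⅓) = Q/3)
√(-213 + C(T(1 + 4), -1)) = √(-213 + (1 + 4)/3) = √(-213 + (⅓)*5) = √(-213 + 5/3) = √(-634/3) = I*√1902/3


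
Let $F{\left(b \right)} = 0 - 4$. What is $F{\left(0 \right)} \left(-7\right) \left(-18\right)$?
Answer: $-504$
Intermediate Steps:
$F{\left(b \right)} = -4$ ($F{\left(b \right)} = 0 - 4 = -4$)
$F{\left(0 \right)} \left(-7\right) \left(-18\right) = \left(-4\right) \left(-7\right) \left(-18\right) = 28 \left(-18\right) = -504$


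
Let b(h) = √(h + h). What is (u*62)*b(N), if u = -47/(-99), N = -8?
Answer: 11656*I/99 ≈ 117.74*I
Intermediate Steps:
b(h) = √2*√h (b(h) = √(2*h) = √2*√h)
u = 47/99 (u = -47*(-1/99) = 47/99 ≈ 0.47475)
(u*62)*b(N) = ((47/99)*62)*(√2*√(-8)) = 2914*(√2*(2*I*√2))/99 = 2914*(4*I)/99 = 11656*I/99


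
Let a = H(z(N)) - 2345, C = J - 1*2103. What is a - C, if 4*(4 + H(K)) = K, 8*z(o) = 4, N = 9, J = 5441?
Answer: -45495/8 ≈ -5686.9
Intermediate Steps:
z(o) = 1/2 (z(o) = (1/8)*4 = 1/2)
H(K) = -4 + K/4
C = 3338 (C = 5441 - 1*2103 = 5441 - 2103 = 3338)
a = -18791/8 (a = (-4 + (1/4)*(1/2)) - 2345 = (-4 + 1/8) - 2345 = -31/8 - 2345 = -18791/8 ≈ -2348.9)
a - C = -18791/8 - 1*3338 = -18791/8 - 3338 = -45495/8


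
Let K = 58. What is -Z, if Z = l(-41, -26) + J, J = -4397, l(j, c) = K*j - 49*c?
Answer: 5501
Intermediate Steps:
l(j, c) = -49*c + 58*j (l(j, c) = 58*j - 49*c = -49*c + 58*j)
Z = -5501 (Z = (-49*(-26) + 58*(-41)) - 4397 = (1274 - 2378) - 4397 = -1104 - 4397 = -5501)
-Z = -1*(-5501) = 5501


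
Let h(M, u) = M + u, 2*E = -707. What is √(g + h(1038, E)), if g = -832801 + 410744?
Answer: I*√1685490/2 ≈ 649.13*I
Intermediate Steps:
g = -422057
E = -707/2 (E = (½)*(-707) = -707/2 ≈ -353.50)
√(g + h(1038, E)) = √(-422057 + (1038 - 707/2)) = √(-422057 + 1369/2) = √(-842745/2) = I*√1685490/2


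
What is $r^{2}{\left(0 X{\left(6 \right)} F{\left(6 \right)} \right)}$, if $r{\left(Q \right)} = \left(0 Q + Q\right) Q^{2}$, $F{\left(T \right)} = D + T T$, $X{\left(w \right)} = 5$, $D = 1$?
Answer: $0$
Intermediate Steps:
$F{\left(T \right)} = 1 + T^{2}$ ($F{\left(T \right)} = 1 + T T = 1 + T^{2}$)
$r{\left(Q \right)} = Q^{3}$ ($r{\left(Q \right)} = \left(0 + Q\right) Q^{2} = Q Q^{2} = Q^{3}$)
$r^{2}{\left(0 X{\left(6 \right)} F{\left(6 \right)} \right)} = \left(\left(0 \cdot 5 \left(1 + 6^{2}\right)\right)^{3}\right)^{2} = \left(\left(0 \left(1 + 36\right)\right)^{3}\right)^{2} = \left(\left(0 \cdot 37\right)^{3}\right)^{2} = \left(0^{3}\right)^{2} = 0^{2} = 0$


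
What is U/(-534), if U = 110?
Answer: -55/267 ≈ -0.20599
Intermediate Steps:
U/(-534) = 110/(-534) = -1/534*110 = -55/267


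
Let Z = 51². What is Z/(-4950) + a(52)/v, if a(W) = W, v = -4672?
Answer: -172351/321200 ≈ -0.53658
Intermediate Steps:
Z = 2601
Z/(-4950) + a(52)/v = 2601/(-4950) + 52/(-4672) = 2601*(-1/4950) + 52*(-1/4672) = -289/550 - 13/1168 = -172351/321200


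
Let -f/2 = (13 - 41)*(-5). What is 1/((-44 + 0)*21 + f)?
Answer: -1/1204 ≈ -0.00083056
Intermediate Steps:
f = -280 (f = -2*(13 - 41)*(-5) = -(-56)*(-5) = -2*140 = -280)
1/((-44 + 0)*21 + f) = 1/((-44 + 0)*21 - 280) = 1/(-44*21 - 280) = 1/(-924 - 280) = 1/(-1204) = -1/1204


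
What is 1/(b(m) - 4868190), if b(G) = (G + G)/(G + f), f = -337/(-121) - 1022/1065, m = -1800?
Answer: -231721757/1128065076295830 ≈ -2.0542e-7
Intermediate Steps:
f = 235243/128865 (f = -337*(-1/121) - 1022*1/1065 = 337/121 - 1022/1065 = 235243/128865 ≈ 1.8255)
b(G) = 2*G/(235243/128865 + G) (b(G) = (G + G)/(G + 235243/128865) = (2*G)/(235243/128865 + G) = 2*G/(235243/128865 + G))
1/(b(m) - 4868190) = 1/(257730*(-1800)/(235243 + 128865*(-1800)) - 4868190) = 1/(257730*(-1800)/(235243 - 231957000) - 4868190) = 1/(257730*(-1800)/(-231721757) - 4868190) = 1/(257730*(-1800)*(-1/231721757) - 4868190) = 1/(463914000/231721757 - 4868190) = 1/(-1128065076295830/231721757) = -231721757/1128065076295830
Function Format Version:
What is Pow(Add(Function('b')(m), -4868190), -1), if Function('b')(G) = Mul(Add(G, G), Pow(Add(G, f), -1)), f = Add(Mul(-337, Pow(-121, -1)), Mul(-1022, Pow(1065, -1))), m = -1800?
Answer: Rational(-231721757, 1128065076295830) ≈ -2.0542e-7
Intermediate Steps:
f = Rational(235243, 128865) (f = Add(Mul(-337, Rational(-1, 121)), Mul(-1022, Rational(1, 1065))) = Add(Rational(337, 121), Rational(-1022, 1065)) = Rational(235243, 128865) ≈ 1.8255)
Function('b')(G) = Mul(2, G, Pow(Add(Rational(235243, 128865), G), -1)) (Function('b')(G) = Mul(Add(G, G), Pow(Add(G, Rational(235243, 128865)), -1)) = Mul(Mul(2, G), Pow(Add(Rational(235243, 128865), G), -1)) = Mul(2, G, Pow(Add(Rational(235243, 128865), G), -1)))
Pow(Add(Function('b')(m), -4868190), -1) = Pow(Add(Mul(257730, -1800, Pow(Add(235243, Mul(128865, -1800)), -1)), -4868190), -1) = Pow(Add(Mul(257730, -1800, Pow(Add(235243, -231957000), -1)), -4868190), -1) = Pow(Add(Mul(257730, -1800, Pow(-231721757, -1)), -4868190), -1) = Pow(Add(Mul(257730, -1800, Rational(-1, 231721757)), -4868190), -1) = Pow(Add(Rational(463914000, 231721757), -4868190), -1) = Pow(Rational(-1128065076295830, 231721757), -1) = Rational(-231721757, 1128065076295830)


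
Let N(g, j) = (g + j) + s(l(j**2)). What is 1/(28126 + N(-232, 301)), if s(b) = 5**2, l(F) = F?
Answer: 1/28220 ≈ 3.5436e-5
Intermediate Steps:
s(b) = 25
N(g, j) = 25 + g + j (N(g, j) = (g + j) + 25 = 25 + g + j)
1/(28126 + N(-232, 301)) = 1/(28126 + (25 - 232 + 301)) = 1/(28126 + 94) = 1/28220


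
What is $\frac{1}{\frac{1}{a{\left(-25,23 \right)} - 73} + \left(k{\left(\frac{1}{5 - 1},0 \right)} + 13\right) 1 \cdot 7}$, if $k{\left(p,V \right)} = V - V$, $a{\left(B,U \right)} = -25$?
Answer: $\frac{98}{8917} \approx 0.01099$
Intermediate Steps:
$k{\left(p,V \right)} = 0$
$\frac{1}{\frac{1}{a{\left(-25,23 \right)} - 73} + \left(k{\left(\frac{1}{5 - 1},0 \right)} + 13\right) 1 \cdot 7} = \frac{1}{\frac{1}{-25 - 73} + \left(0 + 13\right) 1 \cdot 7} = \frac{1}{\frac{1}{-25 - 73} + 13 \cdot 7} = \frac{1}{\frac{1}{-25 - 73} + 91} = \frac{1}{\frac{1}{-98} + 91} = \frac{1}{- \frac{1}{98} + 91} = \frac{1}{\frac{8917}{98}} = \frac{98}{8917}$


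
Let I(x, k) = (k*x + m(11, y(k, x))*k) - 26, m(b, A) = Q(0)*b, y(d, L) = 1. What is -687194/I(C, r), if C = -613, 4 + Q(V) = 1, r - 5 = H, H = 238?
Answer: 343597/78502 ≈ 4.3769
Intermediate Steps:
r = 243 (r = 5 + 238 = 243)
Q(V) = -3 (Q(V) = -4 + 1 = -3)
m(b, A) = -3*b
I(x, k) = -26 - 33*k + k*x (I(x, k) = (k*x + (-3*11)*k) - 26 = (k*x - 33*k) - 26 = (-33*k + k*x) - 26 = -26 - 33*k + k*x)
-687194/I(C, r) = -687194/(-26 - 33*243 + 243*(-613)) = -687194/(-26 - 8019 - 148959) = -687194/(-157004) = -687194*(-1/157004) = 343597/78502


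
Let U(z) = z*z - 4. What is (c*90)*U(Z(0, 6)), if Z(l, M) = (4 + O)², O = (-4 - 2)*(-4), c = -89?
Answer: -4923362520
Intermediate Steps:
O = 24 (O = -6*(-4) = 24)
Z(l, M) = 784 (Z(l, M) = (4 + 24)² = 28² = 784)
U(z) = -4 + z² (U(z) = z² - 4 = -4 + z²)
(c*90)*U(Z(0, 6)) = (-89*90)*(-4 + 784²) = -8010*(-4 + 614656) = -8010*614652 = -4923362520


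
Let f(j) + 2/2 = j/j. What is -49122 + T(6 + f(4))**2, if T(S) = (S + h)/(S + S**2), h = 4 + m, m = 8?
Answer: -2406969/49 ≈ -49122.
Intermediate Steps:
f(j) = 0 (f(j) = -1 + j/j = -1 + 1 = 0)
h = 12 (h = 4 + 8 = 12)
T(S) = (12 + S)/(S + S**2) (T(S) = (S + 12)/(S + S**2) = (12 + S)/(S + S**2))
-49122 + T(6 + f(4))**2 = -49122 + ((12 + (6 + 0))/((6 + 0)*(1 + (6 + 0))))**2 = -49122 + ((12 + 6)/(6*(1 + 6)))**2 = -49122 + ((1/6)*18/7)**2 = -49122 + ((1/6)*(1/7)*18)**2 = -49122 + (3/7)**2 = -49122 + 9/49 = -2406969/49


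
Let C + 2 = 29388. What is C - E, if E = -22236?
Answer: 51622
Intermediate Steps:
C = 29386 (C = -2 + 29388 = 29386)
C - E = 29386 - 1*(-22236) = 29386 + 22236 = 51622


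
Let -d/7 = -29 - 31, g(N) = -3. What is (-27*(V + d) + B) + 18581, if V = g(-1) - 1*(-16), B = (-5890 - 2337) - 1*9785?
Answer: -11122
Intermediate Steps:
B = -18012 (B = -8227 - 9785 = -18012)
V = 13 (V = -3 - 1*(-16) = -3 + 16 = 13)
d = 420 (d = -7*(-29 - 31) = -7*(-60) = 420)
(-27*(V + d) + B) + 18581 = (-27*(13 + 420) - 18012) + 18581 = (-27*433 - 18012) + 18581 = (-11691 - 18012) + 18581 = -29703 + 18581 = -11122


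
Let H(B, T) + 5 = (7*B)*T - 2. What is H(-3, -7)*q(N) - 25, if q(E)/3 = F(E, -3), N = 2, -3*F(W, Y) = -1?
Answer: 115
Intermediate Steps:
F(W, Y) = ⅓ (F(W, Y) = -⅓*(-1) = ⅓)
q(E) = 1 (q(E) = 3*(⅓) = 1)
H(B, T) = -7 + 7*B*T (H(B, T) = -5 + ((7*B)*T - 2) = -5 + (7*B*T - 2) = -5 + (-2 + 7*B*T) = -7 + 7*B*T)
H(-3, -7)*q(N) - 25 = (-7 + 7*(-3)*(-7))*1 - 25 = (-7 + 147)*1 - 25 = 140*1 - 25 = 140 - 25 = 115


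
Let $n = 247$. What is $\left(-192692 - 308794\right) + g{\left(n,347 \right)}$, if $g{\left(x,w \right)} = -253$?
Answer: $-501739$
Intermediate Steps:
$\left(-192692 - 308794\right) + g{\left(n,347 \right)} = \left(-192692 - 308794\right) - 253 = -501486 - 253 = -501739$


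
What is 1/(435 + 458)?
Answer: 1/893 ≈ 0.0011198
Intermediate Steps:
1/(435 + 458) = 1/893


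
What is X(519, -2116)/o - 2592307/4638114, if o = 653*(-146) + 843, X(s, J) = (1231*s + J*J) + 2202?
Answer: -23985364550323/438278582430 ≈ -54.726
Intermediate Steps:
X(s, J) = 2202 + J² + 1231*s (X(s, J) = (1231*s + J²) + 2202 = (J² + 1231*s) + 2202 = 2202 + J² + 1231*s)
o = -94495 (o = -95338 + 843 = -94495)
X(519, -2116)/o - 2592307/4638114 = (2202 + (-2116)² + 1231*519)/(-94495) - 2592307/4638114 = (2202 + 4477456 + 638889)*(-1/94495) - 2592307*1/4638114 = 5118547*(-1/94495) - 2592307/4638114 = -5118547/94495 - 2592307/4638114 = -23985364550323/438278582430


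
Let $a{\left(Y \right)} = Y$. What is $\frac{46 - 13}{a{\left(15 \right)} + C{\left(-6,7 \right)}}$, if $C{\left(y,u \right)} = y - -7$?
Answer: $\frac{33}{16} \approx 2.0625$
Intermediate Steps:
$C{\left(y,u \right)} = 7 + y$ ($C{\left(y,u \right)} = y + 7 = 7 + y$)
$\frac{46 - 13}{a{\left(15 \right)} + C{\left(-6,7 \right)}} = \frac{46 - 13}{15 + \left(7 - 6\right)} = \frac{33}{15 + 1} = \frac{33}{16}$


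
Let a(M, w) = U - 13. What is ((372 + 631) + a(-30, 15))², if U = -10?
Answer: 960400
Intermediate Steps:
a(M, w) = -23 (a(M, w) = -10 - 13 = -23)
((372 + 631) + a(-30, 15))² = ((372 + 631) - 23)² = (1003 - 23)² = 980² = 960400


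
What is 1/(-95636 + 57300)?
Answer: -1/38336 ≈ -2.6085e-5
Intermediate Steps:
1/(-95636 + 57300) = 1/(-38336) = -1/38336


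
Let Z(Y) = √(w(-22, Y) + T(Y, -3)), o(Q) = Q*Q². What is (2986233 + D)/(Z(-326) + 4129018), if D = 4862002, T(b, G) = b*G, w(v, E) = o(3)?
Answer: 32405503583230/17048789643319 - 7848235*√1005/17048789643319 ≈ 1.9007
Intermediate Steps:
o(Q) = Q³
w(v, E) = 27 (w(v, E) = 3³ = 27)
T(b, G) = G*b
Z(Y) = √(27 - 3*Y)
(2986233 + D)/(Z(-326) + 4129018) = (2986233 + 4862002)/(√(27 - 3*(-326)) + 4129018) = 7848235/(√(27 + 978) + 4129018) = 7848235/(√1005 + 4129018) = 7848235/(4129018 + √1005)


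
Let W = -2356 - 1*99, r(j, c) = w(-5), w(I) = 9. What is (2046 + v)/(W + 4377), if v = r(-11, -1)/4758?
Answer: 3244959/3048292 ≈ 1.0645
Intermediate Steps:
r(j, c) = 9
v = 3/1586 (v = 9/4758 = 9*(1/4758) = 3/1586 ≈ 0.0018916)
W = -2455 (W = -2356 - 99 = -2455)
(2046 + v)/(W + 4377) = (2046 + 3/1586)/(-2455 + 4377) = (3244959/1586)/1922 = (3244959/1586)*(1/1922) = 3244959/3048292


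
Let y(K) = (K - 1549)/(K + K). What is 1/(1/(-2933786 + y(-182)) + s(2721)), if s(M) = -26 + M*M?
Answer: 1067896373/7906507184862631 ≈ 1.3507e-7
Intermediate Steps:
y(K) = (-1549 + K)/(2*K) (y(K) = (-1549 + K)/((2*K)) = (-1549 + K)*(1/(2*K)) = (-1549 + K)/(2*K))
s(M) = -26 + M**2
1/(1/(-2933786 + y(-182)) + s(2721)) = 1/(1/(-2933786 + (1/2)*(-1549 - 182)/(-182)) + (-26 + 2721**2)) = 1/(1/(-2933786 + (1/2)*(-1/182)*(-1731)) + (-26 + 7403841)) = 1/(1/(-2933786 + 1731/364) + 7403815) = 1/(1/(-1067896373/364) + 7403815) = 1/(-364/1067896373 + 7403815) = 1/(7906507184862631/1067896373) = 1067896373/7906507184862631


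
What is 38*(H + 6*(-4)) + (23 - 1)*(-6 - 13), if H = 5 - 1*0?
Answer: -1140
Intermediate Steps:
H = 5 (H = 5 + 0 = 5)
38*(H + 6*(-4)) + (23 - 1)*(-6 - 13) = 38*(5 + 6*(-4)) + (23 - 1)*(-6 - 13) = 38*(5 - 24) + 22*(-19) = 38*(-19) - 418 = -722 - 418 = -1140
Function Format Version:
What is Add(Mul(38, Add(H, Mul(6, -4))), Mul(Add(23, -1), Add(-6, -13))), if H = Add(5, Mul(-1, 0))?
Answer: -1140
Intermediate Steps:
H = 5 (H = Add(5, 0) = 5)
Add(Mul(38, Add(H, Mul(6, -4))), Mul(Add(23, -1), Add(-6, -13))) = Add(Mul(38, Add(5, Mul(6, -4))), Mul(Add(23, -1), Add(-6, -13))) = Add(Mul(38, Add(5, -24)), Mul(22, -19)) = Add(Mul(38, -19), -418) = Add(-722, -418) = -1140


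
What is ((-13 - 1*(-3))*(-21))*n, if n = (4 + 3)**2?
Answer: 10290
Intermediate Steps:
n = 49 (n = 7**2 = 49)
((-13 - 1*(-3))*(-21))*n = ((-13 - 1*(-3))*(-21))*49 = ((-13 + 3)*(-21))*49 = -10*(-21)*49 = 210*49 = 10290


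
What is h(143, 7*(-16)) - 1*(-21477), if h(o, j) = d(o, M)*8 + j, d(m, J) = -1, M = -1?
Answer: 21357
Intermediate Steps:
h(o, j) = -8 + j (h(o, j) = -1*8 + j = -8 + j)
h(143, 7*(-16)) - 1*(-21477) = (-8 + 7*(-16)) - 1*(-21477) = (-8 - 112) + 21477 = -120 + 21477 = 21357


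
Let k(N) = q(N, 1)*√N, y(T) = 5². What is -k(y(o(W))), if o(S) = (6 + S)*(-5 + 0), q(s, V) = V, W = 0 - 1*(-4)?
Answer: -5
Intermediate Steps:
W = 4 (W = 0 + 4 = 4)
o(S) = -30 - 5*S (o(S) = (6 + S)*(-5) = -30 - 5*S)
y(T) = 25
k(N) = √N (k(N) = 1*√N = √N)
-k(y(o(W))) = -√25 = -1*5 = -5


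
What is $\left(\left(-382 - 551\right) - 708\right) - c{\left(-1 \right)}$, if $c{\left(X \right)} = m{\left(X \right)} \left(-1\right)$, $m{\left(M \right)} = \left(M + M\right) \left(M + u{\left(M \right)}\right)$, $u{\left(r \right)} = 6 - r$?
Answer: $-1653$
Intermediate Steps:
$m{\left(M \right)} = 12 M$ ($m{\left(M \right)} = \left(M + M\right) \left(M - \left(-6 + M\right)\right) = 2 M 6 = 12 M$)
$c{\left(X \right)} = - 12 X$ ($c{\left(X \right)} = 12 X \left(-1\right) = - 12 X$)
$\left(\left(-382 - 551\right) - 708\right) - c{\left(-1 \right)} = \left(\left(-382 - 551\right) - 708\right) - \left(-12\right) \left(-1\right) = \left(\left(-382 - 551\right) - 708\right) - 12 = \left(-933 - 708\right) - 12 = -1641 - 12 = -1653$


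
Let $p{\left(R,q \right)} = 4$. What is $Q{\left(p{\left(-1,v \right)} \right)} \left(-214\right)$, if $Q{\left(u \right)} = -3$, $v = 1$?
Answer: $642$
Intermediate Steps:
$Q{\left(p{\left(-1,v \right)} \right)} \left(-214\right) = \left(-3\right) \left(-214\right) = 642$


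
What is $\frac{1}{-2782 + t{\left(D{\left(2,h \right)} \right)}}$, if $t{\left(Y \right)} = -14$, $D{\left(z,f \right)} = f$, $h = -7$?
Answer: $- \frac{1}{2796} \approx -0.00035765$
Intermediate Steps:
$\frac{1}{-2782 + t{\left(D{\left(2,h \right)} \right)}} = \frac{1}{-2782 - 14} = \frac{1}{-2796} = - \frac{1}{2796}$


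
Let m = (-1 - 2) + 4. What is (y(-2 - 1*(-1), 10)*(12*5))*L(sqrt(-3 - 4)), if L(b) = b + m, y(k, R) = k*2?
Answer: -120 - 120*I*sqrt(7) ≈ -120.0 - 317.49*I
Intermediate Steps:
m = 1 (m = -3 + 4 = 1)
y(k, R) = 2*k
L(b) = 1 + b (L(b) = b + 1 = 1 + b)
(y(-2 - 1*(-1), 10)*(12*5))*L(sqrt(-3 - 4)) = ((2*(-2 - 1*(-1)))*(12*5))*(1 + sqrt(-3 - 4)) = ((2*(-2 + 1))*60)*(1 + sqrt(-7)) = ((2*(-1))*60)*(1 + I*sqrt(7)) = (-2*60)*(1 + I*sqrt(7)) = -120*(1 + I*sqrt(7)) = -120 - 120*I*sqrt(7)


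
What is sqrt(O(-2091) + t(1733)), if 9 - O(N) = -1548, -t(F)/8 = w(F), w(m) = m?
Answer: I*sqrt(12307) ≈ 110.94*I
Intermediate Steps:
t(F) = -8*F
O(N) = 1557 (O(N) = 9 - 1*(-1548) = 9 + 1548 = 1557)
sqrt(O(-2091) + t(1733)) = sqrt(1557 - 8*1733) = sqrt(1557 - 13864) = sqrt(-12307) = I*sqrt(12307)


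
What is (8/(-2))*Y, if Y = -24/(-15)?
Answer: -32/5 ≈ -6.4000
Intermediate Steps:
Y = 8/5 (Y = -24*(-1/15) = 8/5 ≈ 1.6000)
(8/(-2))*Y = (8/(-2))*(8/5) = -1/2*8*(8/5) = -4*8/5 = -32/5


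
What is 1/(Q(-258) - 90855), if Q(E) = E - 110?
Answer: -1/91223 ≈ -1.0962e-5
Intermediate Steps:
Q(E) = -110 + E
1/(Q(-258) - 90855) = 1/((-110 - 258) - 90855) = 1/(-368 - 90855) = 1/(-91223) = -1/91223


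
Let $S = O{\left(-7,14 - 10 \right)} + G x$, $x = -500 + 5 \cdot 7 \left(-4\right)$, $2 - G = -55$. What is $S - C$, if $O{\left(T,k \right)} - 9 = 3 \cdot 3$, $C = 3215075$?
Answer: $-3251537$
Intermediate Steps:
$G = 57$ ($G = 2 - -55 = 2 + 55 = 57$)
$O{\left(T,k \right)} = 18$ ($O{\left(T,k \right)} = 9 + 3 \cdot 3 = 9 + 9 = 18$)
$x = -640$ ($x = -500 + 35 \left(-4\right) = -500 - 140 = -640$)
$S = -36462$ ($S = 18 + 57 \left(-640\right) = 18 - 36480 = -36462$)
$S - C = -36462 - 3215075 = -3251537$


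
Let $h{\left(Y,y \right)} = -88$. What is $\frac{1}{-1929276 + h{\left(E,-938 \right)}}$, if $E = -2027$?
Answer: $- \frac{1}{1929364} \approx -5.1831 \cdot 10^{-7}$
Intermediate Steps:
$\frac{1}{-1929276 + h{\left(E,-938 \right)}} = \frac{1}{-1929276 - 88} = \frac{1}{-1929364} = - \frac{1}{1929364}$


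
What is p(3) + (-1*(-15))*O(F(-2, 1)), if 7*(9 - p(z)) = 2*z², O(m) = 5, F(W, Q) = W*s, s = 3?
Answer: 570/7 ≈ 81.429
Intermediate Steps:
F(W, Q) = 3*W (F(W, Q) = W*3 = 3*W)
p(z) = 9 - 2*z²/7
p(3) + (-1*(-15))*O(F(-2, 1)) = (9 - 2/7*3²) - 1*(-15)*5 = (9 - 2/7*9) + 15*5 = (9 - 18/7) + 75 = 45/7 + 75 = 570/7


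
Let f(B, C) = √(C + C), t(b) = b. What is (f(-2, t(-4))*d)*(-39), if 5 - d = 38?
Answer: 2574*I*√2 ≈ 3640.2*I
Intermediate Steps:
d = -33 (d = 5 - 1*38 = 5 - 38 = -33)
f(B, C) = √2*√C (f(B, C) = √(2*C) = √2*√C)
(f(-2, t(-4))*d)*(-39) = ((√2*√(-4))*(-33))*(-39) = ((√2*(2*I))*(-33))*(-39) = ((2*I*√2)*(-33))*(-39) = -66*I*√2*(-39) = 2574*I*√2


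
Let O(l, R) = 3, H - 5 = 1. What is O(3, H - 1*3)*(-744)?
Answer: -2232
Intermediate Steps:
H = 6 (H = 5 + 1 = 6)
O(3, H - 1*3)*(-744) = 3*(-744) = -2232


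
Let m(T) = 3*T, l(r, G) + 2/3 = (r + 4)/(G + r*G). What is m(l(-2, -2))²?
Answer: 1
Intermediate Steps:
l(r, G) = -⅔ + (4 + r)/(G + G*r) (l(r, G) = -⅔ + (r + 4)/(G + r*G) = -⅔ + (4 + r)/(G + G*r))
m(l(-2, -2))² = (3*((⅓)*(12 - 2*(-2) + 3*(-2) - 2*(-2)*(-2))/(-2*(1 - 2))))² = (3*((⅓)*(-½)*(12 + 4 - 6 - 8)/(-1)))² = (3*((⅓)*(-½)*(-1)*2))² = (3*(⅓))² = 1² = 1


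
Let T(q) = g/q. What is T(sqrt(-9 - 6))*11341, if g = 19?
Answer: -215479*I*sqrt(15)/15 ≈ -55636.0*I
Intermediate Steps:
T(q) = 19/q
T(sqrt(-9 - 6))*11341 = (19/(sqrt(-9 - 6)))*11341 = (19/(sqrt(-15)))*11341 = (19/((I*sqrt(15))))*11341 = (19*(-I*sqrt(15)/15))*11341 = -19*I*sqrt(15)/15*11341 = -215479*I*sqrt(15)/15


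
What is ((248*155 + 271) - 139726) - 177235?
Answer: -278250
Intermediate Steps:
((248*155 + 271) - 139726) - 177235 = ((38440 + 271) - 139726) - 177235 = (38711 - 139726) - 177235 = -101015 - 177235 = -278250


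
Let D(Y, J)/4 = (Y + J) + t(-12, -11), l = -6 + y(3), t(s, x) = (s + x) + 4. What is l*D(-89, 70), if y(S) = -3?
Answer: 1368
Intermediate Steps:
t(s, x) = 4 + s + x
l = -9 (l = -6 - 3 = -9)
D(Y, J) = -76 + 4*J + 4*Y (D(Y, J) = 4*((Y + J) + (4 - 12 - 11)) = 4*((J + Y) - 19) = 4*(-19 + J + Y) = -76 + 4*J + 4*Y)
l*D(-89, 70) = -9*(-76 + 4*70 + 4*(-89)) = -9*(-76 + 280 - 356) = -9*(-152) = 1368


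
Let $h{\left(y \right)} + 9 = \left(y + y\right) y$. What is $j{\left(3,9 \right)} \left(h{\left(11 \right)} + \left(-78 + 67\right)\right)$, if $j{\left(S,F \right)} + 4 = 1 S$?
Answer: $-222$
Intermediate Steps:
$j{\left(S,F \right)} = -4 + S$ ($j{\left(S,F \right)} = -4 + 1 S = -4 + S$)
$h{\left(y \right)} = -9 + 2 y^{2}$ ($h{\left(y \right)} = -9 + \left(y + y\right) y = -9 + 2 y y = -9 + 2 y^{2}$)
$j{\left(3,9 \right)} \left(h{\left(11 \right)} + \left(-78 + 67\right)\right) = \left(-4 + 3\right) \left(\left(-9 + 2 \cdot 11^{2}\right) + \left(-78 + 67\right)\right) = - (\left(-9 + 2 \cdot 121\right) - 11) = - (\left(-9 + 242\right) - 11) = - (233 - 11) = \left(-1\right) 222 = -222$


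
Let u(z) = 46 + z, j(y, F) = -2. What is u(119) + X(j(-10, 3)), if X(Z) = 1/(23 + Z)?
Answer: 3466/21 ≈ 165.05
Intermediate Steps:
u(119) + X(j(-10, 3)) = (46 + 119) + 1/(23 - 2) = 165 + 1/21 = 3466/21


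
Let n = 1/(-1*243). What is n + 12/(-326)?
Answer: -1621/39609 ≈ -0.040925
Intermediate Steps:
n = -1/243 (n = 1/(-243) = -1/243 ≈ -0.0041152)
n + 12/(-326) = -1/243 + 12/(-326) = -1/243 + 12*(-1/326) = -1/243 - 6/163 = -1621/39609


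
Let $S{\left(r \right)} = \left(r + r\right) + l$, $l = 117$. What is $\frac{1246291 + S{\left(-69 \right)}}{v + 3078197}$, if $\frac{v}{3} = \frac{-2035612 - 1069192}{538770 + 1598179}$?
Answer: $\frac{2663215430230}{6577940686541} \approx 0.40487$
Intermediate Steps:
$v = - \frac{9314412}{2136949}$ ($v = 3 \frac{-2035612 - 1069192}{538770 + 1598179} = 3 \left(- \frac{3104804}{2136949}\right) = - \frac{9314412}{2136949} \approx -4.3587$)
$S{\left(r \right)} = 117 + 2 r$ ($S{\left(r \right)} = \left(r + r\right) + 117 = 2 r + 117 = 117 + 2 r$)
$\frac{1246291 + S{\left(-69 \right)}}{v + 3078197} = \frac{1246291 + \left(117 + 2 \left(-69\right)\right)}{- \frac{9314412}{2136949} + 3078197} = \frac{1246291 + \left(117 - 138\right)}{\frac{6577940686541}{2136949}} = \left(1246291 - 21\right) \frac{2136949}{6577940686541} = 1246270 \cdot \frac{2136949}{6577940686541} = \frac{2663215430230}{6577940686541}$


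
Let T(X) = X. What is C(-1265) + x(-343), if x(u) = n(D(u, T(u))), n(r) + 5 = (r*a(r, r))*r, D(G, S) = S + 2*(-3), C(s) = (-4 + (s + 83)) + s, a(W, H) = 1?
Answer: 119345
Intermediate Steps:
C(s) = 79 + 2*s (C(s) = (-4 + (83 + s)) + s = (79 + s) + s = 79 + 2*s)
D(G, S) = -6 + S (D(G, S) = S - 6 = -6 + S)
n(r) = -5 + r² (n(r) = -5 + (r*1)*r = -5 + r*r = -5 + r²)
x(u) = -5 + (-6 + u)²
C(-1265) + x(-343) = (79 + 2*(-1265)) + (-5 + (-6 - 343)²) = (79 - 2530) + (-5 + (-349)²) = -2451 + (-5 + 121801) = -2451 + 121796 = 119345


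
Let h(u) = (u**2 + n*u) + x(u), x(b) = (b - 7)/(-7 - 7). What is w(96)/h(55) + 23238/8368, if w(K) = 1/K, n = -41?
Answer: 748174309/269416128 ≈ 2.7770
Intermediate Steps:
x(b) = 1/2 - b/14 (x(b) = (-7 + b)/(-14) = (-7 + b)*(-1/14) = 1/2 - b/14)
h(u) = 1/2 + u**2 - 575*u/14 (h(u) = (u**2 - 41*u) + (1/2 - u/14) = 1/2 + u**2 - 575*u/14)
w(96)/h(55) + 23238/8368 = 1/(96*(1/2 + 55**2 - 575/14*55)) + 23238/8368 = 1/(96*(1/2 + 3025 - 31625/14)) + 23238*(1/8368) = 1/(96*(5366/7)) + 11619/4184 = (1/96)*(7/5366) + 11619/4184 = 7/515136 + 11619/4184 = 748174309/269416128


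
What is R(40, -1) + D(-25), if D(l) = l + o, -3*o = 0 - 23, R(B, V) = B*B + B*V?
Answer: 4628/3 ≈ 1542.7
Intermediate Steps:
R(B, V) = B² + B*V
o = 23/3 (o = -(0 - 23)/3 = -⅓*(-23) = 23/3 ≈ 7.6667)
D(l) = 23/3 + l (D(l) = l + 23/3 = 23/3 + l)
R(40, -1) + D(-25) = 40*(40 - 1) + (23/3 - 25) = 40*39 - 52/3 = 1560 - 52/3 = 4628/3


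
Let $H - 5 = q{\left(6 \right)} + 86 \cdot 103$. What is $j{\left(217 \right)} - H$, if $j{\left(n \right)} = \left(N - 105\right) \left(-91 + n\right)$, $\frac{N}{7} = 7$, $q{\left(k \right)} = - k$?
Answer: $-15913$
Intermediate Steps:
$N = 49$ ($N = 7 \cdot 7 = 49$)
$j{\left(n \right)} = 5096 - 56 n$ ($j{\left(n \right)} = \left(49 - 105\right) \left(-91 + n\right) = - 56 \left(-91 + n\right) = 5096 - 56 n$)
$H = 8857$ ($H = 5 + \left(\left(-1\right) 6 + 86 \cdot 103\right) = 5 + \left(-6 + 8858\right) = 5 + 8852 = 8857$)
$j{\left(217 \right)} - H = \left(5096 - 12152\right) - 8857 = -7056 - 8857 = -15913$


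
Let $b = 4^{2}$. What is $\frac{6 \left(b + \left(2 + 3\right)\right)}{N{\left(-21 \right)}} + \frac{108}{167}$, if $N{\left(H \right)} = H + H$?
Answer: $- \frac{393}{167} \approx -2.3533$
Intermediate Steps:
$N{\left(H \right)} = 2 H$
$b = 16$
$\frac{6 \left(b + \left(2 + 3\right)\right)}{N{\left(-21 \right)}} + \frac{108}{167} = \frac{6 \left(16 + \left(2 + 3\right)\right)}{2 \left(-21\right)} + \frac{108}{167} = \frac{6 \left(16 + 5\right)}{-42} + 108 \cdot \frac{1}{167} = 6 \cdot 21 \left(- \frac{1}{42}\right) + \frac{108}{167} = 126 \left(- \frac{1}{42}\right) + \frac{108}{167} = -3 + \frac{108}{167} = - \frac{393}{167}$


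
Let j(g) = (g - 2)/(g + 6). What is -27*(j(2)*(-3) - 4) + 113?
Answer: 221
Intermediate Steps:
j(g) = (-2 + g)/(6 + g)
-27*(j(2)*(-3) - 4) + 113 = -27*(((-2 + 2)/(6 + 2))*(-3) - 4) + 113 = -27*((0/8)*(-3) - 4) + 113 = -27*(((1/8)*0)*(-3) - 4) + 113 = -27*(0*(-3) - 4) + 113 = -27*(0 - 4) + 113 = -27*(-4) + 113 = 108 + 113 = 221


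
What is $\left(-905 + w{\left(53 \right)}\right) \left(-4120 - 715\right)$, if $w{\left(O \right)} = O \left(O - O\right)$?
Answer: $4375675$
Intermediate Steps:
$w{\left(O \right)} = 0$ ($w{\left(O \right)} = O 0 = 0$)
$\left(-905 + w{\left(53 \right)}\right) \left(-4120 - 715\right) = \left(-905 + 0\right) \left(-4120 - 715\right) = \left(-905\right) \left(-4835\right) = 4375675$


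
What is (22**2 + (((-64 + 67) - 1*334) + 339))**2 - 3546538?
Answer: -3304474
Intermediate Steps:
(22**2 + (((-64 + 67) - 1*334) + 339))**2 - 3546538 = (484 + ((3 - 334) + 339))**2 - 3546538 = (484 + (-331 + 339))**2 - 3546538 = (484 + 8)**2 - 3546538 = 492**2 - 3546538 = 242064 - 3546538 = -3304474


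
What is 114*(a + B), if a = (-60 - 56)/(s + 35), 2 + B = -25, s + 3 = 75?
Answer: -342570/107 ≈ -3201.6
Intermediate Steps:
s = 72 (s = -3 + 75 = 72)
B = -27 (B = -2 - 25 = -27)
a = -116/107 (a = (-60 - 56)/(72 + 35) = -116/107 ≈ -1.0841)
114*(a + B) = 114*(-116/107 - 27) = 114*(-3005/107) = -342570/107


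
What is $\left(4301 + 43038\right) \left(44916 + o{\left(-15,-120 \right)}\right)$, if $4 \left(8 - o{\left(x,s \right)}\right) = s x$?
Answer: $2105354686$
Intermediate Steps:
$o{\left(x,s \right)} = 8 - \frac{s x}{4}$
$\left(4301 + 43038\right) \left(44916 + o{\left(-15,-120 \right)}\right) = \left(4301 + 43038\right) \left(44916 + \left(8 - \left(-30\right) \left(-15\right)\right)\right) = 47339 \left(44916 + \left(8 - 450\right)\right) = 47339 \left(44916 - 442\right) = 47339 \cdot 44474 = 2105354686$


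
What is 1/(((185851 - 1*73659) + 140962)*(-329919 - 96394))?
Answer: -1/107922841202 ≈ -9.2659e-12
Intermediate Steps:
1/(((185851 - 1*73659) + 140962)*(-329919 - 96394)) = 1/(((185851 - 73659) + 140962)*(-426313)) = 1/((112192 + 140962)*(-426313)) = 1/(253154*(-426313)) = 1/(-107922841202) = -1/107922841202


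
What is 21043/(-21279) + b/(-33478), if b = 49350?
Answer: -877298102/356189181 ≈ -2.4630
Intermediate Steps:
21043/(-21279) + b/(-33478) = 21043/(-21279) + 49350/(-33478) = 21043*(-1/21279) + 49350*(-1/33478) = -21043/21279 - 24675/16739 = -877298102/356189181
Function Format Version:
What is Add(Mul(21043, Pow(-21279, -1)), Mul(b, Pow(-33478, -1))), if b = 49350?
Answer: Rational(-877298102, 356189181) ≈ -2.4630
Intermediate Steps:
Add(Mul(21043, Pow(-21279, -1)), Mul(b, Pow(-33478, -1))) = Add(Mul(21043, Pow(-21279, -1)), Mul(49350, Pow(-33478, -1))) = Add(Mul(21043, Rational(-1, 21279)), Mul(49350, Rational(-1, 33478))) = Add(Rational(-21043, 21279), Rational(-24675, 16739)) = Rational(-877298102, 356189181)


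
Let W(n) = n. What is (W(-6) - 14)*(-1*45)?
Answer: 900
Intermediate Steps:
(W(-6) - 14)*(-1*45) = (-6 - 14)*(-1*45) = -20*(-45) = 900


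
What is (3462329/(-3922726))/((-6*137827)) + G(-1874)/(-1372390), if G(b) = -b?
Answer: -3037200949243889/2225979071491622340 ≈ -0.0013644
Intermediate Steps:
(3462329/(-3922726))/((-6*137827)) + G(-1874)/(-1372390) = (3462329/(-3922726))/((-6*137827)) - 1*(-1874)/(-1372390) = (3462329*(-1/3922726))/(-826962) + 1874*(-1/1372390) = -3462329/3922726*(-1/826962) - 937/686195 = 3462329/3243945338412 - 937/686195 = -3037200949243889/2225979071491622340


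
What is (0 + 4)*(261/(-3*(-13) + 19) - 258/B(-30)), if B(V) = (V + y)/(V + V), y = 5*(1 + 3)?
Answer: -6174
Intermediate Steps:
y = 20 (y = 5*4 = 20)
B(V) = (20 + V)/(2*V) (B(V) = (V + 20)/(V + V) = (20 + V)/((2*V)) = (20 + V)*(1/(2*V)) = (20 + V)/(2*V))
(0 + 4)*(261/(-3*(-13) + 19) - 258/B(-30)) = (0 + 4)*(261/(-3*(-13) + 19) - 258*(-60/(20 - 30))) = 4*(261/(39 + 19) - 258/((1/2)*(-1/30)*(-10))) = 4*(261/58 - 258/1/6) = 4*(261*(1/58) - 258*6) = 4*(9/2 - 1548) = 4*(-3087/2) = -6174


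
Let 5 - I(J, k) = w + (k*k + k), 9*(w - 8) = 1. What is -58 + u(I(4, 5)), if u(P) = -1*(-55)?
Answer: -3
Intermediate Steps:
w = 73/9 (w = 8 + (⅑)*1 = 8 + ⅑ = 73/9 ≈ 8.1111)
I(J, k) = -28/9 - k - k² (I(J, k) = 5 - (73/9 + (k*k + k)) = 5 - (73/9 + (k² + k)) = 5 - (73/9 + (k + k²)) = 5 - (73/9 + k + k²) = 5 + (-73/9 - k - k²) = -28/9 - k - k²)
u(P) = 55
-58 + u(I(4, 5)) = -58 + 55 = -3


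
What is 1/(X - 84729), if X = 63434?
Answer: -1/21295 ≈ -4.6959e-5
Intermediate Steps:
1/(X - 84729) = 1/(63434 - 84729) = 1/(-21295) = -1/21295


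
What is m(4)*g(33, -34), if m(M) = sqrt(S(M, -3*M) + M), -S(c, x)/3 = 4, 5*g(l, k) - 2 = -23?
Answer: -42*I*sqrt(2)/5 ≈ -11.879*I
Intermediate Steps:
g(l, k) = -21/5 (g(l, k) = 2/5 + (1/5)*(-23) = 2/5 - 23/5 = -21/5)
S(c, x) = -12 (S(c, x) = -3*4 = -12)
m(M) = sqrt(-12 + M)
m(4)*g(33, -34) = sqrt(-12 + 4)*(-21/5) = sqrt(-8)*(-21/5) = (2*I*sqrt(2))*(-21/5) = -42*I*sqrt(2)/5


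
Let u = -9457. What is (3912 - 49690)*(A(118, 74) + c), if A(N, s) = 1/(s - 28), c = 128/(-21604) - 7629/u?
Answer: -44234161830343/1174776911 ≈ -37653.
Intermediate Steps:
c = 40901605/51077257 (c = 128/(-21604) - 7629/(-9457) = 128*(-1/21604) - 7629*(-1/9457) = -32/5401 + 7629/9457 = 40901605/51077257 ≈ 0.80078)
A(N, s) = 1/(-28 + s)
(3912 - 49690)*(A(118, 74) + c) = (3912 - 49690)*(1/(-28 + 74) + 40901605/51077257) = -45778*(1/46 + 40901605/51077257) = -45778*1932551087/2349553822 = -44234161830343/1174776911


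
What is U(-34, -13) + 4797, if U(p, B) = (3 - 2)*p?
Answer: 4763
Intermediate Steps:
U(p, B) = p (U(p, B) = 1*p = p)
U(-34, -13) + 4797 = -34 + 4797 = 4763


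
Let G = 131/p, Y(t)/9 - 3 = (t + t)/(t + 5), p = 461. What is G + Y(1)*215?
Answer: 2973581/461 ≈ 6450.3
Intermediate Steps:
Y(t) = 27 + 18*t/(5 + t) (Y(t) = 27 + 9*((t + t)/(t + 5)) = 27 + 9*((2*t)/(5 + t)) = 27 + 9*(2*t/(5 + t)) = 27 + 18*t/(5 + t))
G = 131/461 ≈ 0.28416
G + Y(1)*215 = 131/461 + (45*(3 + 1)/(5 + 1))*215 = 131/461 + (45*4/6)*215 = 131/461 + (45*(1/6)*4)*215 = 131/461 + 30*215 = 131/461 + 6450 = 2973581/461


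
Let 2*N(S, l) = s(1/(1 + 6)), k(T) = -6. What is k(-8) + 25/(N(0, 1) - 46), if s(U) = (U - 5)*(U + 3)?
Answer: -16993/2628 ≈ -6.4661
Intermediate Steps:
s(U) = (-5 + U)*(3 + U)
N(S, l) = -374/49 (N(S, l) = (-15 + (1/(1 + 6))² - 2/(1 + 6))/2 = (-15 + (1/7)² - 2/7)/2 = (-15 + (⅐)² - 2*⅐)/2 = (-15 + 1/49 - 2/7)/2 = (½)*(-748/49) = -374/49)
k(-8) + 25/(N(0, 1) - 46) = -6 + 25/(-374/49 - 46) = -6 + 25/(-2628/49) = -6 + 25*(-49/2628) = -6 - 1225/2628 = -16993/2628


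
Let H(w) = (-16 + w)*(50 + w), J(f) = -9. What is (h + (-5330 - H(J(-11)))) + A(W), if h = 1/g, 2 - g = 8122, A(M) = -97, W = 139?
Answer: -35744241/8120 ≈ -4402.0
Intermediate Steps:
g = -8120 (g = 2 - 1*8122 = 2 - 8122 = -8120)
h = -1/8120 (h = 1/(-8120) = -1/8120 ≈ -0.00012315)
(h + (-5330 - H(J(-11)))) + A(W) = (-1/8120 + (-5330 - (-800 + (-9)**2 + 34*(-9)))) - 97 = (-1/8120 + (-5330 - (-800 + 81 - 306))) - 97 = (-1/8120 + (-5330 - 1*(-1025))) - 97 = (-1/8120 + (-5330 + 1025)) - 97 = (-1/8120 - 4305) - 97 = -34956601/8120 - 97 = -35744241/8120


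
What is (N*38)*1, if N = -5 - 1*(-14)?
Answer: 342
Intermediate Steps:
N = 9 (N = -5 + 14 = 9)
(N*38)*1 = (9*38)*1 = 342*1 = 342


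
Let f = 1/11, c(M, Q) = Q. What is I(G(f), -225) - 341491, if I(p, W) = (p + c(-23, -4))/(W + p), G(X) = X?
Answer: -844848691/2474 ≈ -3.4149e+5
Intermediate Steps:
f = 1/11 ≈ 0.090909
I(p, W) = (-4 + p)/(W + p) (I(p, W) = (p - 4)/(W + p) = (-4 + p)/(W + p))
I(G(f), -225) - 341491 = (-4 + 1/11)/(-225 + 1/11) - 341491 = -43/11/(-2474/11) - 341491 = -11/2474*(-43/11) - 341491 = 43/2474 - 341491 = -844848691/2474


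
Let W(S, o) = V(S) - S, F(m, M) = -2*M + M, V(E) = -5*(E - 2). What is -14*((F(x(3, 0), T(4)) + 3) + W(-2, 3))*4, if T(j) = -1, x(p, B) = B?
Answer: -1456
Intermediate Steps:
V(E) = 10 - 5*E (V(E) = -5*(-2 + E) = 10 - 5*E)
F(m, M) = -M
W(S, o) = 10 - 6*S (W(S, o) = (10 - 5*S) - S = 10 - 6*S)
-14*((F(x(3, 0), T(4)) + 3) + W(-2, 3))*4 = -14*((-1*(-1) + 3) + (10 - 6*(-2)))*4 = -14*((1 + 3) + (10 + 12))*4 = -14*(4 + 22)*4 = -14*26*4 = -364*4 = -1456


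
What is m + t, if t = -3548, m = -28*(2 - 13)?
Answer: -3240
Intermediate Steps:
m = 308 (m = -28*(-11) = 308)
m + t = 308 - 3548 = -3240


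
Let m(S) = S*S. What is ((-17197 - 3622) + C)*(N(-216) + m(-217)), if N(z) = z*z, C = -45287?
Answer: -6197106970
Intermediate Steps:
N(z) = z²
m(S) = S²
((-17197 - 3622) + C)*(N(-216) + m(-217)) = ((-17197 - 3622) - 45287)*((-216)² + (-217)²) = (-20819 - 45287)*(46656 + 47089) = -66106*93745 = -6197106970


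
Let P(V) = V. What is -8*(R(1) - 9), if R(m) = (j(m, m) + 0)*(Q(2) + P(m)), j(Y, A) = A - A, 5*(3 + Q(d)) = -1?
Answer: 72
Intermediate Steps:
Q(d) = -16/5 (Q(d) = -3 + (⅕)*(-1) = -3 - ⅕ = -16/5)
j(Y, A) = 0
R(m) = 0 (R(m) = (0 + 0)*(-16/5 + m) = 0*(-16/5 + m) = 0)
-8*(R(1) - 9) = -8*(0 - 9) = -8*(-9) = 72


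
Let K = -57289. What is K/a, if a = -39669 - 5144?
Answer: 57289/44813 ≈ 1.2784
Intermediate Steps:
a = -44813
K/a = -57289/(-44813) = -57289*(-1/44813) = 57289/44813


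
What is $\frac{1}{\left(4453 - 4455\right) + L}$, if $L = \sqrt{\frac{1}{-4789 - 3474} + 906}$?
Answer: $\frac{16526}{7453225} + \frac{\sqrt{61859106851}}{7453225} \approx 0.035587$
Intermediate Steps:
$L = \frac{\sqrt{61859106851}}{8263}$ ($L = \sqrt{\frac{1}{-8263} + 906} = \sqrt{- \frac{1}{8263} + 906} = \sqrt{\frac{7486277}{8263}} = \frac{\sqrt{61859106851}}{8263} \approx 30.1$)
$\frac{1}{\left(4453 - 4455\right) + L} = \frac{1}{\left(4453 - 4455\right) + \frac{\sqrt{61859106851}}{8263}} = \frac{1}{-2 + \frac{\sqrt{61859106851}}{8263}}$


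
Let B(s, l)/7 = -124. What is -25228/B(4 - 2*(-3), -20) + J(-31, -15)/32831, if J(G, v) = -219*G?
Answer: 29791190/1017761 ≈ 29.271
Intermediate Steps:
B(s, l) = -868 (B(s, l) = 7*(-124) = -868)
-25228/B(4 - 2*(-3), -20) + J(-31, -15)/32831 = -25228/(-868) - 219*(-31)/32831 = -25228*(-1/868) + 6789*(1/32831) = 901/31 + 6789/32831 = 29791190/1017761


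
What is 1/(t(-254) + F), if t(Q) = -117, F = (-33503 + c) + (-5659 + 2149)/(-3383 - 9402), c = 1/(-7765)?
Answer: -19855105/667523181627 ≈ -2.9744e-5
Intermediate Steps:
c = -1/7765 ≈ -0.00012878
F = -665200134342/19855105 (F = (-33503 - 1/7765) + (-5659 + 2149)/(-3383 - 9402) = -260150796/7765 - 3510/(-12785) = -260150796/7765 - 3510*(-1/12785) = -260150796/7765 + 702/2557 = -665200134342/19855105 ≈ -33503.)
1/(t(-254) + F) = 1/(-117 - 665200134342/19855105) = 1/(-667523181627/19855105) = -19855105/667523181627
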